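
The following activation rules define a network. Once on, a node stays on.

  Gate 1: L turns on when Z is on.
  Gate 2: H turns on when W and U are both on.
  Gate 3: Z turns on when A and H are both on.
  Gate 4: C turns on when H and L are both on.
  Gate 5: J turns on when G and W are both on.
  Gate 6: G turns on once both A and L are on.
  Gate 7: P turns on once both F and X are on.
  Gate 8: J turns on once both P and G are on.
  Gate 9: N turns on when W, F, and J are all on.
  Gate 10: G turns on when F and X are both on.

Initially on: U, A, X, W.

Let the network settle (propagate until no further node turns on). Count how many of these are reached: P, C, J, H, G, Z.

5

Gate 2: W and U on → H on.
Gate 3: A and H on → Z on.
Gate 1: Z on → L on.
H and L are on, so C turns on (Gate 4).
A and L are on, so G turns on (Gate 6).
G and W are on, so J turns on (Gate 5).
P would need F and X (Gate 7), but F never turns on.
C: reached.
J: reached.
H: reached.
G: reached.
Z: reached.
Reached: C, J, H, G, and Z — 5 of the 6.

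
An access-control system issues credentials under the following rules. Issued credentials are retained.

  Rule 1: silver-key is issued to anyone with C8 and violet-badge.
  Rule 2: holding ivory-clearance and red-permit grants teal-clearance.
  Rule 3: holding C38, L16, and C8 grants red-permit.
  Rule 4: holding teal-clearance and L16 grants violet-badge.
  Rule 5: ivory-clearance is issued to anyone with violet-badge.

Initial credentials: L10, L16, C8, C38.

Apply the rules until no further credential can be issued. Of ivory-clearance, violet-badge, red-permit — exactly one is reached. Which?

Holding C38, L16, and C8 grants red-permit (Rule 3).
violet-badge would need teal-clearance and L16 (Rule 4), but teal-clearance is never granted. ivory-clearance would need violet-badge (Rule 5), but violet-badge is never granted.

red-permit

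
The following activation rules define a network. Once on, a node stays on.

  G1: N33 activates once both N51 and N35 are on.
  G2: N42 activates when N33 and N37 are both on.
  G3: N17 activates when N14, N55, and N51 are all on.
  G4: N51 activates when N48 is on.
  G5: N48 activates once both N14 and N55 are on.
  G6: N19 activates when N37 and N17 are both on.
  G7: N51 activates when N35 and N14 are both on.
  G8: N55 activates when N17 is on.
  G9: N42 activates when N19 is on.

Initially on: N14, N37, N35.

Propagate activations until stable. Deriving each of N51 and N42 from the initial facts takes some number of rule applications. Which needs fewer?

N51

N51: G7: N35 and N14 on → N51 on. [1 rule application]
N42: G7: N35 and N14 on → N51 on. G1: N51 and N35 on → N33 on. N33 and N37 are on, so N42 activates (G2). [3 rule applications]
N51 needs fewer.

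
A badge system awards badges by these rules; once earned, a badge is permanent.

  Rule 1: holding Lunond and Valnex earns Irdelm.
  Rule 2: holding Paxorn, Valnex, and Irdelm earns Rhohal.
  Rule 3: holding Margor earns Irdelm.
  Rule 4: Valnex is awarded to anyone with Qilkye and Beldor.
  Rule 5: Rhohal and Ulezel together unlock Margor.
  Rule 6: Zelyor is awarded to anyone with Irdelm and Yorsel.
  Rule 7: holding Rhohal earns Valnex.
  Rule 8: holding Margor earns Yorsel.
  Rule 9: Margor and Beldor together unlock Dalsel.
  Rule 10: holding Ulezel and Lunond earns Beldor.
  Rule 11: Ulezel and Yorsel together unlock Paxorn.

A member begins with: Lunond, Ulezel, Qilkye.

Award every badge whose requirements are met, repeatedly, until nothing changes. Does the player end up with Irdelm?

Yes

With Ulezel and Lunond, Beldor is earned (Rule 10).
With Qilkye and Beldor, Valnex is earned (Rule 4).
With Lunond and Valnex, Irdelm is earned (Rule 1).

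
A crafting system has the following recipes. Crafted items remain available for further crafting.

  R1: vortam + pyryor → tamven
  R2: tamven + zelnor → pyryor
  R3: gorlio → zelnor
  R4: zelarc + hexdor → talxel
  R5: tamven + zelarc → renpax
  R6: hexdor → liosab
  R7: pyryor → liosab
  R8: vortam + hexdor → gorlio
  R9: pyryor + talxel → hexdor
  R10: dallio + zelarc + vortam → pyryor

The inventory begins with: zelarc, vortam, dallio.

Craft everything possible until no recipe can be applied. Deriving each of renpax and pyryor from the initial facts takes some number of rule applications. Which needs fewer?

pyryor: Using R10, dallio, zelarc, and vortam make pyryor. [1 rule application]
renpax: dallio + zelarc + vortam → pyryor (R10). vortam + pyryor → tamven (R1). tamven + zelarc → renpax (R5). [3 rule applications]
pyryor needs fewer.

pyryor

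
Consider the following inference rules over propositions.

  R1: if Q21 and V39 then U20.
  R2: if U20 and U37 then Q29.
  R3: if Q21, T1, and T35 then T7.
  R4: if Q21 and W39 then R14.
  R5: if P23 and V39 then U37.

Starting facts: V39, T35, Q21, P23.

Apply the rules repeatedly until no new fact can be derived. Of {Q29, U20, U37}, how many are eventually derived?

P23 and V39 hold, so U37 follows (R5).
Q21 and V39 hold, so U20 follows (R1).
U20 and U37 hold, so Q29 follows (R2).
Q29: reached.
U20: reached.
U37: reached.
All 3 are reached.

3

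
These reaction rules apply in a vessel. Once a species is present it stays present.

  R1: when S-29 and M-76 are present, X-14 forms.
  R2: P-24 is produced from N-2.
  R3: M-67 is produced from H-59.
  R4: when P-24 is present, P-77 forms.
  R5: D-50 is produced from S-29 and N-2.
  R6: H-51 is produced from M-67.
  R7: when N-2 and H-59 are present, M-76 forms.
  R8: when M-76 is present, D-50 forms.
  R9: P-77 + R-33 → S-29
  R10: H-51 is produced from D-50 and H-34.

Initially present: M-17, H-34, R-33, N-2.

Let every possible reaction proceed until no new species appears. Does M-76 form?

M-76 would need N-2 and H-59 (R7), but H-59 never forms.

No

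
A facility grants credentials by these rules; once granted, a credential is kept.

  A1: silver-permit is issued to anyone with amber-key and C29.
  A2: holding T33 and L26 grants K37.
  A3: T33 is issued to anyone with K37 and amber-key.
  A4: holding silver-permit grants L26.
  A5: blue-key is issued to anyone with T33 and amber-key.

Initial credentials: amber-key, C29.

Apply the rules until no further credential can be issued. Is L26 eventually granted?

Holding amber-key and C29 grants silver-permit (A1).
Holding silver-permit grants L26 (A4).

Yes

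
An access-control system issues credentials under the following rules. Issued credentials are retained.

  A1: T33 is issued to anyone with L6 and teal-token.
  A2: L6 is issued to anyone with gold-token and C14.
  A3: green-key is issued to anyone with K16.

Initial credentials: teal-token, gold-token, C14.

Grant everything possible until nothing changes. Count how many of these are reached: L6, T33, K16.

2

Holding gold-token and C14 grants L6 (A2).
Holding L6 and teal-token grants T33 (A1).
L6: reached.
T33: reached.
No rule produces K16, and it is not given.
Reached: L6 and T33 — 2 of the 3.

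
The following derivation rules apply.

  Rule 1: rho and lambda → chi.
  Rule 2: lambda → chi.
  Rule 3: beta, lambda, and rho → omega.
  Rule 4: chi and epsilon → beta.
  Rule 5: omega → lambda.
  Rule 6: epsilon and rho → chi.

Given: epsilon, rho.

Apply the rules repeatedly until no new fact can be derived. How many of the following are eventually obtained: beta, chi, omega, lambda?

2

epsilon and rho hold, so chi follows (Rule 6).
From chi and epsilon, Rule 4 gives beta.
beta: reached.
chi: reached.
omega would need beta, lambda, and rho (Rule 3), but lambda is never established.
lambda would need omega (Rule 5), but omega is never established.
Reached: beta and chi — 2 of the 4.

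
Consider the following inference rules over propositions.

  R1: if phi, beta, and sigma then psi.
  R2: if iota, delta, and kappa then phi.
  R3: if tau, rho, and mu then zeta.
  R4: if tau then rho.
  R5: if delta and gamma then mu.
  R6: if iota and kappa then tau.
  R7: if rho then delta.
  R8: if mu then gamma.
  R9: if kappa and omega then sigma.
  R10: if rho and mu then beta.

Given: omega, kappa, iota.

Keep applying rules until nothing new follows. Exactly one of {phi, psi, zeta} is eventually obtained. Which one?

phi

iota and kappa hold, so tau follows (R6).
From tau, R4 gives rho.
rho holds, so delta follows (R7).
From iota, delta, and kappa, R2 gives phi.
psi would need phi, beta, and sigma (R1), but beta is never established. zeta would need tau, rho, and mu (R3), but mu is never established.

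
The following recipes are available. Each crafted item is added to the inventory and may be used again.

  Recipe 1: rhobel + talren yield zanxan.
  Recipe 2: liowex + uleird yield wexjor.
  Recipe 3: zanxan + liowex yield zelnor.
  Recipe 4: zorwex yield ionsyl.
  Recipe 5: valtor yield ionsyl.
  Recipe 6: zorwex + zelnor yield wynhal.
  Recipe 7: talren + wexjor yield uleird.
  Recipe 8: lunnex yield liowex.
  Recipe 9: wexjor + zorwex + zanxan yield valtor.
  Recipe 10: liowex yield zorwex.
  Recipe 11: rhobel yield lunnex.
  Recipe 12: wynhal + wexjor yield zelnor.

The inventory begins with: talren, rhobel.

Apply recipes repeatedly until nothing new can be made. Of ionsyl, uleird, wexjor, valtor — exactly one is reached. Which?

ionsyl

Using Recipe 11, rhobel makes lunnex.
lunnex → liowex (Recipe 8).
Using Recipe 10, liowex makes zorwex.
zorwex → ionsyl (Recipe 4).
wexjor would need liowex and uleird (Recipe 2), but uleird is never obtained. uleird would need talren and wexjor (Recipe 7), but wexjor is never obtained. valtor would need wexjor, zorwex, and zanxan (Recipe 9), but wexjor is never obtained.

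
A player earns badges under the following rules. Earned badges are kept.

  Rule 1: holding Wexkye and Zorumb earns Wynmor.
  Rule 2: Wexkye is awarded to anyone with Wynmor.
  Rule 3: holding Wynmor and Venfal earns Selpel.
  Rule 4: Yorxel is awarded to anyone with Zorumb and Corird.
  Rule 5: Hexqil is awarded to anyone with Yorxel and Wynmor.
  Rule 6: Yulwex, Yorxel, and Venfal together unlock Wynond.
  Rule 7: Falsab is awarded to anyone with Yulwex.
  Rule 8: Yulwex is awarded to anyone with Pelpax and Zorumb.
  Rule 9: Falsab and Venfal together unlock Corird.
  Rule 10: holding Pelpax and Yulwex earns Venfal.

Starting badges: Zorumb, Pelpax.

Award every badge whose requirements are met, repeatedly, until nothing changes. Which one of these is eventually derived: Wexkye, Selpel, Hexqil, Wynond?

With Pelpax and Zorumb, Yulwex is earned (Rule 8).
With Pelpax and Yulwex, Venfal is earned (Rule 10).
With Yulwex, Falsab is earned (Rule 7).
With Falsab and Venfal, Corird is earned (Rule 9).
With Zorumb and Corird, Yorxel is earned (Rule 4).
With Yulwex, Yorxel, and Venfal, Wynond is earned (Rule 6).
Wexkye would need Wynmor (Rule 2), but Wynmor is never earned. Selpel would need Wynmor and Venfal (Rule 3), but Wynmor is never earned. Hexqil would need Yorxel and Wynmor (Rule 5), but Wynmor is never earned.

Wynond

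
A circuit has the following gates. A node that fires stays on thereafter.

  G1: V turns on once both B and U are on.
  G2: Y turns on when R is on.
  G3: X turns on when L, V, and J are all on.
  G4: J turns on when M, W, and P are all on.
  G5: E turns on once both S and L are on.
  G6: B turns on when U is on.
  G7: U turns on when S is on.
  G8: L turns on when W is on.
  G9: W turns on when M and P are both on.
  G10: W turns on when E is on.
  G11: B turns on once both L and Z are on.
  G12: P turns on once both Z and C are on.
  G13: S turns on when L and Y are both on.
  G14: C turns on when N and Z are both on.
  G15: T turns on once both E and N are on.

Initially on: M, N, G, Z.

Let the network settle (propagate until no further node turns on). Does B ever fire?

N and Z are on, so C turns on (G14).
Z and C are on, so P turns on (G12).
G9: M and P on → W on.
W is on, so L turns on (G8).
L and Z are on, so B turns on (G11).

Yes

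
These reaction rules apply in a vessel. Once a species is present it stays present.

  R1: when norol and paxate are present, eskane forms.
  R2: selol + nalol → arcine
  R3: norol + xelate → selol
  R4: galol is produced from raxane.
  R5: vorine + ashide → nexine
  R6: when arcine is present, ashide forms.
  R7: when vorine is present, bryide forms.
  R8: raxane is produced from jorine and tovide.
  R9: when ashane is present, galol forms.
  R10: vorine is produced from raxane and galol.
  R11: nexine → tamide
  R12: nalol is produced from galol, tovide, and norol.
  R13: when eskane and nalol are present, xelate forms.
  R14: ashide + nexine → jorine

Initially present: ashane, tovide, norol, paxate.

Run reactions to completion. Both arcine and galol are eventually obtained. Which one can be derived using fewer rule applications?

galol: ashane present → galol forms (R9). [1 rule application]
arcine: norol and paxate present → eskane forms (R1). ashane present → galol forms (R9). galol, tovide, and norol present → nalol forms (R12). eskane and nalol present → xelate forms (R13). norol and xelate present → selol forms (R3). selol and nalol present → arcine forms (R2). [6 rule applications]
galol needs fewer.

galol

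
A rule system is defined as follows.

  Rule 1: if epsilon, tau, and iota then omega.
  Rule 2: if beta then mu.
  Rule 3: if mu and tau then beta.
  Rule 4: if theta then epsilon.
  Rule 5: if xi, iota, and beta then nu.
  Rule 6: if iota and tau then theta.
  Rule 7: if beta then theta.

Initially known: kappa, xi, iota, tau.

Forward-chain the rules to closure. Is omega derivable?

From iota and tau, Rule 6 gives theta.
From theta, Rule 4 gives epsilon.
epsilon, tau, and iota hold, so omega follows (Rule 1).

Yes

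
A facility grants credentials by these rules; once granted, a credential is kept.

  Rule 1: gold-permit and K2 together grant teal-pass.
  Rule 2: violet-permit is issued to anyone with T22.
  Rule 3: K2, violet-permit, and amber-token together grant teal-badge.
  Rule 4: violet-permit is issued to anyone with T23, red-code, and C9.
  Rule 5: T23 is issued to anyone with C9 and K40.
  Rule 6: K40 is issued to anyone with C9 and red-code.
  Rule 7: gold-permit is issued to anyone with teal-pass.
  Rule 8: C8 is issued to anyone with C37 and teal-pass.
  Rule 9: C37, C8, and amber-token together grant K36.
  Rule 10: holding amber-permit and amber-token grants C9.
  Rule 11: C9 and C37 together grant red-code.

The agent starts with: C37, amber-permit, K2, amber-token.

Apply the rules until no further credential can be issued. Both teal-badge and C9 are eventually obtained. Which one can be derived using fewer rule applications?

C9

C9: Holding amber-permit and amber-token grants C9 (Rule 10). [1 rule application]
teal-badge: Holding amber-permit and amber-token grants C9 (Rule 10). Holding C9 and C37 grants red-code (Rule 11). Holding C9 and red-code grants K40 (Rule 6). Holding C9 and K40 grants T23 (Rule 5). Holding T23, red-code, and C9 grants violet-permit (Rule 4). Holding K2, violet-permit, and amber-token grants teal-badge (Rule 3). [6 rule applications]
C9 needs fewer.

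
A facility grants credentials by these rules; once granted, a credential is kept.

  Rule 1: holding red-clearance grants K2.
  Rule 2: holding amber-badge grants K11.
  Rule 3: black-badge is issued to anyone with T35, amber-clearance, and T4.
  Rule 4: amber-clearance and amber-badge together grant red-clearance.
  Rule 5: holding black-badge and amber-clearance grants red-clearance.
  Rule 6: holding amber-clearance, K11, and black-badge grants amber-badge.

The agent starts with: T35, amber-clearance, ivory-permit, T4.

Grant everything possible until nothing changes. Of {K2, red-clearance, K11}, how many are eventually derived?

2

Holding T35, amber-clearance, and T4 grants black-badge (Rule 3).
Holding black-badge and amber-clearance grants red-clearance (Rule 5).
Holding red-clearance grants K2 (Rule 1).
K2: reached.
red-clearance: reached.
K11 would need amber-badge (Rule 2), but amber-badge is never granted.
Reached: K2 and red-clearance — 2 of the 3.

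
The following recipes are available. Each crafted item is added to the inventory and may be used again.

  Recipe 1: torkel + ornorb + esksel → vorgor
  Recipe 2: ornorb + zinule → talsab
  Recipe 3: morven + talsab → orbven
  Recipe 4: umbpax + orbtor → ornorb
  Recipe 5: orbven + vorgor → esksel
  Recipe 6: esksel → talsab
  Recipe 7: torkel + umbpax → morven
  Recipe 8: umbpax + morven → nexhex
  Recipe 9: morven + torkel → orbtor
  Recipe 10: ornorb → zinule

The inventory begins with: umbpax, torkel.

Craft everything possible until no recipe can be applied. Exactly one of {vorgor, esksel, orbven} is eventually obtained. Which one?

orbven

torkel + umbpax → morven (Recipe 7).
morven + torkel → orbtor (Recipe 9).
umbpax + orbtor → ornorb (Recipe 4).
Using Recipe 10, ornorb makes zinule.
ornorb + zinule → talsab (Recipe 2).
Using Recipe 3, morven and talsab make orbven.
vorgor would need torkel, ornorb, and esksel (Recipe 1), but esksel is never obtained. esksel would need orbven and vorgor (Recipe 5), but vorgor is never obtained.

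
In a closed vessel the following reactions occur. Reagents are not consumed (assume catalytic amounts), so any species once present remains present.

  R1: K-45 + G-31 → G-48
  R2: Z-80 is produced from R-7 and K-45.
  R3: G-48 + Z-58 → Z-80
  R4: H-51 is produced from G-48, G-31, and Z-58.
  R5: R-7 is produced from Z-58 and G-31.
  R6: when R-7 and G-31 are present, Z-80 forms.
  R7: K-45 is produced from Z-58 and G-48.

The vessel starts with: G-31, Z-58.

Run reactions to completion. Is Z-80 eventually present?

Yes

Z-58 and G-31 present → R-7 forms (R5).
R-7 and G-31 present → Z-80 forms (R6).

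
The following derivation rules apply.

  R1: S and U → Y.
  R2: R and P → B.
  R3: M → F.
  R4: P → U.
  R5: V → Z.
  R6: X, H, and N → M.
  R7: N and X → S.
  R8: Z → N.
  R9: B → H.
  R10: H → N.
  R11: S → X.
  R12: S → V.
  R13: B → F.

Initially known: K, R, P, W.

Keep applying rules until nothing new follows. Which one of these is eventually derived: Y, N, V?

N

R and P hold, so B follows (R2).
From B, R9 gives H.
From H, R10 gives N.
V would need S (R12), but S is never established. Y would need S and U (R1), but S is never established.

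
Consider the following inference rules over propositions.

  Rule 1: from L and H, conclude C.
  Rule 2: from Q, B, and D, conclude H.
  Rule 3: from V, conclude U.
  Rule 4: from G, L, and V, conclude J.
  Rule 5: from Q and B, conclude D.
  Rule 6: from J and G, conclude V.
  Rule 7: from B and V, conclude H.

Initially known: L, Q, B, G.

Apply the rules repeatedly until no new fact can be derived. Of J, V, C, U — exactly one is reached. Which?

C

From Q and B, Rule 5 gives D.
Q, B, and D hold, so H follows (Rule 2).
From L and H, Rule 1 gives C.
V would need J and G (Rule 6), but J is never established. J would need G, L, and V (Rule 4), but V is never established. U would need V (Rule 3), but V is never established.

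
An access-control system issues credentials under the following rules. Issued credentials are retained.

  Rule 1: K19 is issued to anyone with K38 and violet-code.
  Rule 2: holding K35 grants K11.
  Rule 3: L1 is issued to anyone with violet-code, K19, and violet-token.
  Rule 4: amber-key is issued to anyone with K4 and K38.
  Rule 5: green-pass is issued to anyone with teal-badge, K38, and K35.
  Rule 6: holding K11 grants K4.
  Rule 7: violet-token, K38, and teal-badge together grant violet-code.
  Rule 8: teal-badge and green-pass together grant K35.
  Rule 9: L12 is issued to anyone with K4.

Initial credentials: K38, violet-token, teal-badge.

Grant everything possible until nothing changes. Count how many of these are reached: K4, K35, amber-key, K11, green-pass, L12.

0

K4 would need K11 (Rule 6), but K11 is never granted.
K35 would need teal-badge and green-pass (Rule 8), but green-pass is never granted.
amber-key would need K4 and K38 (Rule 4), but K4 is never granted.
K11 would need K35 (Rule 2), but K35 is never granted.
green-pass would need teal-badge, K38, and K35 (Rule 5), but K35 is never granted.
L12 would need K4 (Rule 9), but K4 is never granted.
None of the 6 are reached.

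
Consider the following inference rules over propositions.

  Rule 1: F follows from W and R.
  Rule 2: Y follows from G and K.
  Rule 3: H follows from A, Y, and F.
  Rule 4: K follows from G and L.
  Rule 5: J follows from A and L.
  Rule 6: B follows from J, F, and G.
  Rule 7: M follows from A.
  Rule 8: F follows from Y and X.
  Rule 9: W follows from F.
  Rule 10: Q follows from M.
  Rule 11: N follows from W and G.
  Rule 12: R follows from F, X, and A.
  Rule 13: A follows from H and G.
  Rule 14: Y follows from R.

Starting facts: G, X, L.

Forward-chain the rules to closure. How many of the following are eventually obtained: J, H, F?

1

G and L hold, so K follows (Rule 4).
From G and K, Rule 2 gives Y.
Y and X hold, so F follows (Rule 8).
J would need A and L (Rule 5), but A is never established.
H would need A, Y, and F (Rule 3), but A is never established.
F: reached.
Reached: F — 1 of the 3.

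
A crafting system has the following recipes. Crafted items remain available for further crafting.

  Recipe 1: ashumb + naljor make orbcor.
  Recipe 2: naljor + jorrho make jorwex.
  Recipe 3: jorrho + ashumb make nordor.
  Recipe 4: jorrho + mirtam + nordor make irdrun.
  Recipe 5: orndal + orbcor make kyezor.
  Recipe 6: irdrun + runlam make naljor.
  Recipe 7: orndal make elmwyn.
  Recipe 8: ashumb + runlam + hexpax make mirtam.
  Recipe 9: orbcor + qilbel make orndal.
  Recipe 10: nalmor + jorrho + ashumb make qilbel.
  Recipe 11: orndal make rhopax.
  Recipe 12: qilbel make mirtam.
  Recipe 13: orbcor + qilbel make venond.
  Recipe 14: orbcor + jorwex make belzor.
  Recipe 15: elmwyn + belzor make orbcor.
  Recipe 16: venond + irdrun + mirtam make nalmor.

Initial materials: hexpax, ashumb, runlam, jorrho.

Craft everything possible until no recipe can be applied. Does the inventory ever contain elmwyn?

elmwyn would need orndal (Recipe 7), but orndal is never obtained.

No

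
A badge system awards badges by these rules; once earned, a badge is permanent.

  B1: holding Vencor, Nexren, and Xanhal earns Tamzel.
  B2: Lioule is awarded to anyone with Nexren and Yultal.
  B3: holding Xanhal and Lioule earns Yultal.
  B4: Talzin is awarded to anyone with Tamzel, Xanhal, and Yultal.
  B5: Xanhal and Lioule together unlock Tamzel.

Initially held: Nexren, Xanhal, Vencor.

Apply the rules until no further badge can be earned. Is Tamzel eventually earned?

Yes

With Vencor, Nexren, and Xanhal, Tamzel is earned (B1).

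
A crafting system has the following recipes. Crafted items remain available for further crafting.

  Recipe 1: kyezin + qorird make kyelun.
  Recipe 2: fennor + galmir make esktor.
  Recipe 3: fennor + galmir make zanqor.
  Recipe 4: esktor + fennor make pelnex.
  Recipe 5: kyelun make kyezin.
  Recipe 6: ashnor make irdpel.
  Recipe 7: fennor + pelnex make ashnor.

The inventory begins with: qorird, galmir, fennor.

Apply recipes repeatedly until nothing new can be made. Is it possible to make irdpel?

Yes

fennor + galmir → esktor (Recipe 2).
Using Recipe 4, esktor and fennor make pelnex.
Using Recipe 7, fennor and pelnex make ashnor.
Using Recipe 6, ashnor makes irdpel.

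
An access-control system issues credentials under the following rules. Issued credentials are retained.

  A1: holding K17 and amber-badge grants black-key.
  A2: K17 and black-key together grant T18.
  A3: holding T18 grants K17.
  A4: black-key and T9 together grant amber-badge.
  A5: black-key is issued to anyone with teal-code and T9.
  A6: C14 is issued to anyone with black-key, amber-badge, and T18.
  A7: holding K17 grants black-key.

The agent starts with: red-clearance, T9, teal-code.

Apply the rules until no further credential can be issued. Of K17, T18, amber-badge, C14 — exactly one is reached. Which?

amber-badge

Holding teal-code and T9 grants black-key (A5).
Holding black-key and T9 grants amber-badge (A4).
K17 would need T18 (A3), but T18 is never granted. T18 would need K17 and black-key (A2), but K17 is never granted. C14 would need black-key, amber-badge, and T18 (A6), but T18 is never granted.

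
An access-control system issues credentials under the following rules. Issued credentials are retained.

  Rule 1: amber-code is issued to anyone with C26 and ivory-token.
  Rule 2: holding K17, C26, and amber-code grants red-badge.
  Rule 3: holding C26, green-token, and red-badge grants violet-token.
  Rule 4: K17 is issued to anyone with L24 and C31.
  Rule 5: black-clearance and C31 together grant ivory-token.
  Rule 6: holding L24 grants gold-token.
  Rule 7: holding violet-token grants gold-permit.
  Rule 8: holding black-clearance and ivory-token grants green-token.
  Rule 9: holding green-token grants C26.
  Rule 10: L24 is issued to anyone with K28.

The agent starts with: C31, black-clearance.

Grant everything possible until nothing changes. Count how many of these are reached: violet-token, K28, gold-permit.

violet-token would need C26, green-token, and red-badge (Rule 3), but red-badge is never granted.
No rule produces K28, and it is not given.
gold-permit would need violet-token (Rule 7), but violet-token is never granted.
None of the 3 are reached.

0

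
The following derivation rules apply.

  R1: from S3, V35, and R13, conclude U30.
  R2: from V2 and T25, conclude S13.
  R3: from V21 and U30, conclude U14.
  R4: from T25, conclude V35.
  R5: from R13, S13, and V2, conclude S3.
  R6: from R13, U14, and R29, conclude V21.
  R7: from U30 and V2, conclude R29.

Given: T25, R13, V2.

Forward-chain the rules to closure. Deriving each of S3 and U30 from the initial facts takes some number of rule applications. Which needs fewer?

S3: V2 and T25 hold, so S13 follows (R2). From R13, S13, and V2, R5 gives S3. [2 rule applications]
U30: From V2 and T25, R2 gives S13. T25 holds, so V35 follows (R4). From R13, S13, and V2, R5 gives S3. S3, V35, and R13 hold, so U30 follows (R1). [4 rule applications]
S3 needs fewer.

S3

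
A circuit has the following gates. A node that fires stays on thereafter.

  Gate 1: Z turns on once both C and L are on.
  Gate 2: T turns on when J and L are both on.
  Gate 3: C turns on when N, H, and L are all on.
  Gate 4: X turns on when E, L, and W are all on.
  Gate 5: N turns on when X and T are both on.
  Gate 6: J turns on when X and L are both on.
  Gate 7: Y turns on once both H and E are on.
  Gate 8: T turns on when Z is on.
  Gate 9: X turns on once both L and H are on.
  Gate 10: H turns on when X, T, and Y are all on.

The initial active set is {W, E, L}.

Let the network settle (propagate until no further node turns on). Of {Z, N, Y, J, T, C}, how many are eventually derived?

E, L, and W are on, so X turns on (Gate 4).
X and L are on, so J turns on (Gate 6).
Gate 2: J and L on → T on.
X and T are on, so N turns on (Gate 5).
Z would need C and L (Gate 1), but C never turns on.
N: reached.
Y would need H and E (Gate 7), but H never turns on.
J: reached.
T: reached.
C would need N, H, and L (Gate 3), but H never turns on.
Reached: N, J, and T — 3 of the 6.

3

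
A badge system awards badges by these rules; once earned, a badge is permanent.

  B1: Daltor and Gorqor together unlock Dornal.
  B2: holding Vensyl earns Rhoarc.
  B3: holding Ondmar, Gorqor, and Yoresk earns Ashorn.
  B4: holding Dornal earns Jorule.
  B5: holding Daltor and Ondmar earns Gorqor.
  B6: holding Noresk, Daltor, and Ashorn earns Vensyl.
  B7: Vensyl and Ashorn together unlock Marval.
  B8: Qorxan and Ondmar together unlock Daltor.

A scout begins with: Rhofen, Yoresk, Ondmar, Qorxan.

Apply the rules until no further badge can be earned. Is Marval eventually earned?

No

Marval would need Vensyl and Ashorn (B7), but Vensyl is never earned.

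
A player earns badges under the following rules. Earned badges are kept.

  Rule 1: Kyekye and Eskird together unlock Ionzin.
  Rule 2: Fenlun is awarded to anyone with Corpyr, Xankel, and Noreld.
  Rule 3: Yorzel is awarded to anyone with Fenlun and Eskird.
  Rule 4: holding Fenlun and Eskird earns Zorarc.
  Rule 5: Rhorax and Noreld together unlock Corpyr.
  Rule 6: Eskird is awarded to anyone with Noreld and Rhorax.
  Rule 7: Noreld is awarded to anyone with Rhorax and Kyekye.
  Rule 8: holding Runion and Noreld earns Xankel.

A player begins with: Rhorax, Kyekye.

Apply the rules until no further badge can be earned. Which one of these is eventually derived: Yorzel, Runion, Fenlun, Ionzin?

Ionzin

With Rhorax and Kyekye, Noreld is earned (Rule 7).
With Noreld and Rhorax, Eskird is earned (Rule 6).
With Kyekye and Eskird, Ionzin is earned (Rule 1).
Yorzel would need Fenlun and Eskird (Rule 3), but Fenlun is never earned. Fenlun would need Corpyr, Xankel, and Noreld (Rule 2), but Xankel is never earned. No rule produces Runion, and it is not given.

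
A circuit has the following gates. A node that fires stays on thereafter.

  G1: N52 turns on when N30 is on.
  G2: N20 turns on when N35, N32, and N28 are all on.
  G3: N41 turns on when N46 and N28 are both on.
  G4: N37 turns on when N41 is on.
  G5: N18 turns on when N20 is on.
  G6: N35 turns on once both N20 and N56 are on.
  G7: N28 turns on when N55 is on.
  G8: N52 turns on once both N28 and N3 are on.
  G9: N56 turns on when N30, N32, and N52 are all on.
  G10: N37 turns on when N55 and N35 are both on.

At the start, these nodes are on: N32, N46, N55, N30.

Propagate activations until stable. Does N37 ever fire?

Yes

G7: N55 on → N28 on.
G3: N46 and N28 on → N41 on.
G4: N41 on → N37 on.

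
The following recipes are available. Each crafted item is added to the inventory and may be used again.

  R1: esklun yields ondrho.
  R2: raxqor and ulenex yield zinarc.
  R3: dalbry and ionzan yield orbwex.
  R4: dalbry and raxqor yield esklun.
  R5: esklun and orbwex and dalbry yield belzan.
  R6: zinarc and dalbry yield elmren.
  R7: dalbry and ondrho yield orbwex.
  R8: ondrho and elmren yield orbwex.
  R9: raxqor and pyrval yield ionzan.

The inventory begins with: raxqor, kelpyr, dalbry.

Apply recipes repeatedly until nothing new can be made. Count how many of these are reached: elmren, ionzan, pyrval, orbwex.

1

dalbry and raxqor → esklun (R4).
esklun → ondrho (R1).
dalbry and ondrho → orbwex (R7).
elmren would need zinarc and dalbry (R6), but zinarc is never obtained.
ionzan would need raxqor and pyrval (R9), but pyrval is never obtained.
No rule produces pyrval, and it is not given.
orbwex: reached.
Reached: orbwex — 1 of the 4.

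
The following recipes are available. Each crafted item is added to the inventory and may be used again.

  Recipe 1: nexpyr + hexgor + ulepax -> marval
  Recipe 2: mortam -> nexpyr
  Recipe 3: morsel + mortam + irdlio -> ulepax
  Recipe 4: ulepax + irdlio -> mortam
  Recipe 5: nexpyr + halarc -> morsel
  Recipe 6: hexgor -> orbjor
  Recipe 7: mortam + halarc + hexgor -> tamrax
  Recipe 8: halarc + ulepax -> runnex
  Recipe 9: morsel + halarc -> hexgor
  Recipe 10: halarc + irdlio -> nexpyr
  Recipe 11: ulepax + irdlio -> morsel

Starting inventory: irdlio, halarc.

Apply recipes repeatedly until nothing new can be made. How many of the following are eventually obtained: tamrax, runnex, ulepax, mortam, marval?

tamrax would need mortam, halarc, and hexgor (Recipe 7), but mortam is never obtained.
runnex would need halarc and ulepax (Recipe 8), but ulepax is never obtained.
ulepax would need morsel, mortam, and irdlio (Recipe 3), but mortam is never obtained.
mortam would need ulepax and irdlio (Recipe 4), but ulepax is never obtained.
marval would need nexpyr, hexgor, and ulepax (Recipe 1), but ulepax is never obtained.
None of the 5 are reached.

0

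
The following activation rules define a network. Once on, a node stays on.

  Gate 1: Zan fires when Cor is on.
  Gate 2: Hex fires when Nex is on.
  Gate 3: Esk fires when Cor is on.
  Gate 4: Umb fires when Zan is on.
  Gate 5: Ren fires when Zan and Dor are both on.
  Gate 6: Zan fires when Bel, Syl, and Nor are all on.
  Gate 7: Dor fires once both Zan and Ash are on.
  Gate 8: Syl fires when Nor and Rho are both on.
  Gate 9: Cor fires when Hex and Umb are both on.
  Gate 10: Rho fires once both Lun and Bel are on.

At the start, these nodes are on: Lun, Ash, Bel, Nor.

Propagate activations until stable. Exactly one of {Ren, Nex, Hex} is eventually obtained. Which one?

Lun and Bel are on, so Rho fires (Gate 10).
Gate 8: Nor and Rho on → Syl on.
Gate 6: Bel, Syl, and Nor on → Zan on.
Gate 7: Zan and Ash on → Dor on.
Gate 5: Zan and Dor on → Ren on.
No rule produces Nex, and it is not given. Hex would need Nex (Gate 2), but Nex never turns on.

Ren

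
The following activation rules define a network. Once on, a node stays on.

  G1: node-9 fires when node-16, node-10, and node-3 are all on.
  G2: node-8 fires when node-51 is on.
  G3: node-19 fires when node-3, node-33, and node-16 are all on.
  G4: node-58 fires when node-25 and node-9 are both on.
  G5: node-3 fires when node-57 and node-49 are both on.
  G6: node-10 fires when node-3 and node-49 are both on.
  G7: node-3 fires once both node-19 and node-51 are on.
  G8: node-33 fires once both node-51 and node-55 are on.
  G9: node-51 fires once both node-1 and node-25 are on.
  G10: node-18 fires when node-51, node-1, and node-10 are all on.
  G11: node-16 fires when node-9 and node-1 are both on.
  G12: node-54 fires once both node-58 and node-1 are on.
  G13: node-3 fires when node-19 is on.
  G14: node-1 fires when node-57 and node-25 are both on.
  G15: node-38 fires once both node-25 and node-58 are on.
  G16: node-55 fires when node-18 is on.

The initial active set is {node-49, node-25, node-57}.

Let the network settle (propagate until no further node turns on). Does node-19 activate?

node-19 would need node-3, node-33, and node-16 (G3), but node-16 never turns on.

No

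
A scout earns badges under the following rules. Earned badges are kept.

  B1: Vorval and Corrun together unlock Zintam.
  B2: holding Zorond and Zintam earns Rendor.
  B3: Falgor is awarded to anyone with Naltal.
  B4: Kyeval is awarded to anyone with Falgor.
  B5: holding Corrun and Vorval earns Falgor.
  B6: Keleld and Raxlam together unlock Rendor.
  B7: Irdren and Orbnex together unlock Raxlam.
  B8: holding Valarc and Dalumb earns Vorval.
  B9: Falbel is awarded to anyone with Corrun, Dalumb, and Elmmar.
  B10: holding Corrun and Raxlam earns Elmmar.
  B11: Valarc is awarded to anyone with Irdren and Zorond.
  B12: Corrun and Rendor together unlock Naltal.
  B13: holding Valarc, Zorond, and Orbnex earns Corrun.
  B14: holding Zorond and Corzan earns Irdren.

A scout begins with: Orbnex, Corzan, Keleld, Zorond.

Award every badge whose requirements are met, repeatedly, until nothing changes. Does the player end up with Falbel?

No

Falbel would need Corrun, Dalumb, and Elmmar (B9), but Dalumb is never earned.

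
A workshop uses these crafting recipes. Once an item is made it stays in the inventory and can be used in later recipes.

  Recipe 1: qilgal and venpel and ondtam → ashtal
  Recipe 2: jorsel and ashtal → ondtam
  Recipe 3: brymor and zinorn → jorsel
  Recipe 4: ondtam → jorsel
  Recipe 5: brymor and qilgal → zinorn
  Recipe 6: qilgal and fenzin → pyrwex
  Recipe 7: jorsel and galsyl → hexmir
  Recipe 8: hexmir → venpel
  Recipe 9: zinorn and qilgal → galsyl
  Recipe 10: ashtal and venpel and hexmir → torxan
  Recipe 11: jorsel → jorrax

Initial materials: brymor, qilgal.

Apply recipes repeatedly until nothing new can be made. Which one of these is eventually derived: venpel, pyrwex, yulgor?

brymor and qilgal → zinorn (Recipe 5).
Using Recipe 3, brymor and zinorn make jorsel.
zinorn and qilgal → galsyl (Recipe 9).
Using Recipe 7, jorsel and galsyl make hexmir.
Using Recipe 8, hexmir makes venpel.
No rule produces yulgor, and it is not given. pyrwex would need qilgal and fenzin (Recipe 6), but fenzin is never obtained.

venpel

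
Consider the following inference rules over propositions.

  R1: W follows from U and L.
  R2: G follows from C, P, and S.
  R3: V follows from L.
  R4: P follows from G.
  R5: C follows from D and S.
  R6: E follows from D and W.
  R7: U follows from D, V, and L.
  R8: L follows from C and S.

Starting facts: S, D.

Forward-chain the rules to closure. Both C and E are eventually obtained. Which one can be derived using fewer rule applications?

C

C: D and S hold, so C follows (R5). [1 rule application]
E: D and S hold, so C follows (R5). C and S hold, so L follows (R8). L holds, so V follows (R3). D, V, and L hold, so U follows (R7). From U and L, R1 gives W. From D and W, R6 gives E. [6 rule applications]
C needs fewer.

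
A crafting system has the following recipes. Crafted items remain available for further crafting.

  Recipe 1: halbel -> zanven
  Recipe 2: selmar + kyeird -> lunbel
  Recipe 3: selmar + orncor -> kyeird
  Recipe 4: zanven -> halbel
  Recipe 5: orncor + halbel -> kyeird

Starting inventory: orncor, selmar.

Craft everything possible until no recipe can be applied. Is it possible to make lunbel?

Using Recipe 3, selmar and orncor make kyeird.
selmar + kyeird -> lunbel (Recipe 2).

Yes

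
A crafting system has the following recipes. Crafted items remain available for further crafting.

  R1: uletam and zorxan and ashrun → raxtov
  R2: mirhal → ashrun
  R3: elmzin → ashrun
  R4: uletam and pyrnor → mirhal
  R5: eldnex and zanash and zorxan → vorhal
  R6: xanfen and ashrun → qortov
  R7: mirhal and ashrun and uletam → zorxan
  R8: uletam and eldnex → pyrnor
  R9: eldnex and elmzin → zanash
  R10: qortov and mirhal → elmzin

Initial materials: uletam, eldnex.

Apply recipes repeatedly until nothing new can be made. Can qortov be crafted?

qortov would need xanfen and ashrun (R6), but xanfen is never obtained.

No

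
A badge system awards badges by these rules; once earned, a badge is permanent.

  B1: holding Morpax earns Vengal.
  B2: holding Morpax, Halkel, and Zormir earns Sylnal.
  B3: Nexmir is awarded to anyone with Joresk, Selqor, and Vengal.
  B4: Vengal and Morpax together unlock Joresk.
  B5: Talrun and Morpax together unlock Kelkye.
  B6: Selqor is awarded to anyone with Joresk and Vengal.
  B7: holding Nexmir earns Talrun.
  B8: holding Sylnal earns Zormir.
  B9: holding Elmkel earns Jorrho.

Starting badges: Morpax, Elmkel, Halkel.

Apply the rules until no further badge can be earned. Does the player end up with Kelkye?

With Morpax, Vengal is earned (B1).
With Vengal and Morpax, Joresk is earned (B4).
With Joresk and Vengal, Selqor is earned (B6).
With Joresk, Selqor, and Vengal, Nexmir is earned (B3).
With Nexmir, Talrun is earned (B7).
With Talrun and Morpax, Kelkye is earned (B5).

Yes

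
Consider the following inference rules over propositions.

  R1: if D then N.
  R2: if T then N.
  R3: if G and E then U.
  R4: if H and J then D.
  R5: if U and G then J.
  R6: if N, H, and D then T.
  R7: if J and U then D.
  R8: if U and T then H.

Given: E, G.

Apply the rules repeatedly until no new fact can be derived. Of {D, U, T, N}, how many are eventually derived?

From G and E, R3 gives U.
From U and G, R5 gives J.
From J and U, R7 gives D.
From D, R1 gives N.
D: reached.
U: reached.
T would need N, H, and D (R6), but H is never established.
N: reached.
Reached: D, U, and N — 3 of the 4.

3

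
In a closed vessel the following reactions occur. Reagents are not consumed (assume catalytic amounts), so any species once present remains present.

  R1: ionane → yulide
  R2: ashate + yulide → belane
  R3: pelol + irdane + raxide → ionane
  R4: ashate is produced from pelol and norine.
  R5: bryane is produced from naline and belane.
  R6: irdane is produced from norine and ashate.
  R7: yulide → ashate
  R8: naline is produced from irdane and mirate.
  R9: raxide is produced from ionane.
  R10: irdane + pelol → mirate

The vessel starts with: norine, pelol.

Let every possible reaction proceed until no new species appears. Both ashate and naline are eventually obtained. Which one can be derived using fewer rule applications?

ashate

ashate: pelol and norine present → ashate forms (R4). [1 rule application]
naline: pelol and norine present → ashate forms (R4). norine and ashate present → irdane forms (R6). irdane and pelol present → mirate forms (R10). irdane and mirate present → naline forms (R8). [4 rule applications]
ashate needs fewer.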